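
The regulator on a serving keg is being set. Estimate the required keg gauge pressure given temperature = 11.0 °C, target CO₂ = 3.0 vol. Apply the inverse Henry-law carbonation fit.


psi = vols/(0.01821 + 0.09011·e^(−0.04·T)) − 14.695
psi = 3.0/(0.01821 + 0.09011·e^(−0.04·11.0)) − 14.695

24.6523 psi


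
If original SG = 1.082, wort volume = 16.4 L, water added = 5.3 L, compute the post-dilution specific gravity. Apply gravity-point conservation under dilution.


SG_new = 1 + (SG_old − 1)·V_old/(V_old + V_water)
pts = (1.082 − 1)·1000·16.4/(16.4 + 5.3) = 61.9724
SG_new = 1 + 61.9724/1000

1.0620


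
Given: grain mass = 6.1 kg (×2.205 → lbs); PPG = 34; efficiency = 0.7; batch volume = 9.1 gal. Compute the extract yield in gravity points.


points = lbs × PPG × eff / vol
lbs = 6.1 × 2.205 = 13.4505
points = 13.4505 × 34 × 0.7 / 9.1

35.1782 points


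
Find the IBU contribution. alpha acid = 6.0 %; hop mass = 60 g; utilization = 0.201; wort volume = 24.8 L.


IBU = (α/100)·mass·U·1000 / V
IBU = (6.0/100)·60·0.201·1000 / 24.8

29.1774 IBU


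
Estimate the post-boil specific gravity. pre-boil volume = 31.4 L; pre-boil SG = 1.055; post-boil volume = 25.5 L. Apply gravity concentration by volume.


SG_post = 1 + (SG_pre − 1)·V_pre/V_post
pts_pre = (1.055 − 1)·1000 = 55.0000
pts_post = 55.0000·31.4/25.5 = 67.7255
SG_post = 1 + 67.7255/1000

1.0677


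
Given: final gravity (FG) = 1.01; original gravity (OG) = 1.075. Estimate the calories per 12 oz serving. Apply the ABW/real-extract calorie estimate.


ABW = (OG−FG)·131.25·0.79/FG;  °P = 259 − 259/SG (for OG→OE and FG→AE);  RE = 0.1808·OE + 0.8192·AE;  Cal = (6.9·ABW + 4·(RE−0.1))·FG·3.55
ABW = (1.075 − 1.01)·131.25·0.79/1.01 = 6.6730
OE = 259 − 259/1.075 = 18.0698 °P
AE = 259 − 259/1.01 = 2.5644 °P
RE = 0.1808·18.0698 + 0.8192·2.5644 = 5.3677 °P
Cal = (6.9·6.6730 + 4·(5.3677−0.1))·1.01·3.55

240.6385 kcal


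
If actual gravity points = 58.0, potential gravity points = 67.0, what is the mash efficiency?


efficiency = actual / potential × 100
efficiency = 58.0 / 67.0 × 100

86.5672 %


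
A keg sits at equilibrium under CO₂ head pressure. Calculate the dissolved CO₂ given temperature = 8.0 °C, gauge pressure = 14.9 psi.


vols = (P + 14.695)·(0.01821 + 0.09011·e^(−0.04·T))
vols = (14.9 + 14.695)·(0.01821 + 0.09011·e^(−0.04·8.0))

2.4754 volumes


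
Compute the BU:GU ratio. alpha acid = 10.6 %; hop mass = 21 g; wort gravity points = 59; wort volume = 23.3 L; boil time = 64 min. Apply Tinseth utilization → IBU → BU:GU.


U = 1.65·0.000125^(GP/1000)·(1−e^(−0.04t))/4.15;  IBU = (α/100)·m·U·1000/V;  BU:GU = IBU/GP
U = 1.65·0.000125^(59/1000)·(1−e^(−0.04·64))/4.15 = 0.2159
IBU = (10.6/100)·21·0.2159·1000/23.3 = 20.6244
BU:GU = 20.6244/59

0.3496


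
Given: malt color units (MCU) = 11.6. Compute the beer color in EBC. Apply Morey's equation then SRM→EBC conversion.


SRM = 1.4922·MCU^0.6859;  EBC = SRM·1.97
SRM = 1.4922·11.6^0.6859 = 8.0157
EBC = 8.0157·1.97

15.7908 EBC


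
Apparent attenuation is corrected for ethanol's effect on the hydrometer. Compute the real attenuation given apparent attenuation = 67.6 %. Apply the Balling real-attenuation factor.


RA = AA · 0.8192
RA = 67.6 · 0.8192

55.3779 %


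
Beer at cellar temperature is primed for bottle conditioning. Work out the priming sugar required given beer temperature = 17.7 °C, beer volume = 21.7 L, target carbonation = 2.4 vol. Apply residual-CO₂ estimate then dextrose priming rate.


residual = 14.695·(0.01821 + 0.09011·e^(−0.04·T));  sugar = (target − residual)·4.0·V
residual = 14.695·(0.01821 + 0.09011·e^(−0.04·17.7)) = 0.9199
sugar = (2.4 − 0.9199)·4.0·21.7

128.4711 g


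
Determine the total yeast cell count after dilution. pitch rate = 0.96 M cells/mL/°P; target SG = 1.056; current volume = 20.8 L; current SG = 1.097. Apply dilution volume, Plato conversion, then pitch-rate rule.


V_w = V·((SG_c−1)/(SG_t−1)−1);  °P = 259 − 259/SG_t;  cells = rate·(V+V_w)·°P
V_w = 20.8·((1.097−1)/(1.056−1)−1) = 15.2286
V_final = 20.8 + 15.2286 = 36.0286
°P = 259 − 259/1.056 = 13.7348
cells = 0.96·36.0286·13.7348

475.0531 billion cells


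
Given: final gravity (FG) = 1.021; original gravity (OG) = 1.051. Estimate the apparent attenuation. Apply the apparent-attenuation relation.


AA = (OG − FG)/(OG − 1) · 100
AA = (1.051 − 1.021)/(1.051 − 1) · 100

58.8235 %


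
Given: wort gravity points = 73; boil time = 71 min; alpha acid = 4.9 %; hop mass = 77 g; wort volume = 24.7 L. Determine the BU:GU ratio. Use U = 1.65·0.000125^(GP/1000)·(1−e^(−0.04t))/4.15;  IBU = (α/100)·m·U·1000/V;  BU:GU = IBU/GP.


U = 1.65·0.000125^(73/1000)·(1−e^(−0.04·71))/4.15 = 0.1943
IBU = (4.9/100)·77·0.1943·1000/24.7 = 29.6725
BU:GU = 29.6725/73

0.4065


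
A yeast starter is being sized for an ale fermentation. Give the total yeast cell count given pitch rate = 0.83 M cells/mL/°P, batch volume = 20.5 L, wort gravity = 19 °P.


cells (billions) = rate · V_L · °P
cells = 0.83 · 20.5 · 19

323.2850 billion cells


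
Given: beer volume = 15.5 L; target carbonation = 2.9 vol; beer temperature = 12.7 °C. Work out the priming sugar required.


residual = 14.695·(0.01821 + 0.09011·e^(−0.04·T));  sugar = (target − residual)·4.0·V
residual = 14.695·(0.01821 + 0.09011·e^(−0.04·12.7)) = 1.0643
sugar = (2.9 − 1.0643)·4.0·15.5

113.8107 g


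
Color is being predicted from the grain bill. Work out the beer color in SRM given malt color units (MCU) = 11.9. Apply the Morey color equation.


SRM = 1.4922 · MCU^0.6859
SRM = 1.4922 · 11.9^0.6859

8.1573 SRM


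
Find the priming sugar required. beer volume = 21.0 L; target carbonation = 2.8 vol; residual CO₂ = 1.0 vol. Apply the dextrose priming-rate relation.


sugar = (target − residual)·4.0·V
sugar = (2.8 − 1.0)·4.0·21.0

151.2000 g


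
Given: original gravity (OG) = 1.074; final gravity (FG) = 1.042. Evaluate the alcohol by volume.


ABV = (OG − FG) · 131.25
ABV = (1.074 − 1.042) · 131.25

4.2000 % ABV


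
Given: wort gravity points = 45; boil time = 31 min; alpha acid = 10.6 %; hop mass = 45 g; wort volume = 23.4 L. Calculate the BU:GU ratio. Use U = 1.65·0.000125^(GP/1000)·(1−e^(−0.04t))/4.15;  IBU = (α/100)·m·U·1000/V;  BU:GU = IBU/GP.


U = 1.65·0.000125^(45/1000)·(1−e^(−0.04·31))/4.15 = 0.1886
IBU = (10.6/100)·45·0.1886·1000/23.4 = 38.4356
BU:GU = 38.4356/45

0.8541


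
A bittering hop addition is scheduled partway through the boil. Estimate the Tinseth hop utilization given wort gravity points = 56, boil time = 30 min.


U = 1.65·0.000125^(GP/1000) · (1 − e^(−0.04·t))/4.15
bigness = 1.65·0.000125^(56/1000) = 0.9975
boil_factor = (1 − e^(−0.04·30))/4.15 = 0.1684
U = 0.9975 · 0.1684

0.1680


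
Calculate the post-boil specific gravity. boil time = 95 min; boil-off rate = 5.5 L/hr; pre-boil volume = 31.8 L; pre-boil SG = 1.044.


V_post = V_pre − rate·(t/60);  SG_post = 1 + (SG_pre−1)·V_pre/V_post
V_post = 31.8 − 5.5·(95/60) = 23.0917
SG_post = 1 + (1.044 − 1)·31.8/23.0917

1.0606


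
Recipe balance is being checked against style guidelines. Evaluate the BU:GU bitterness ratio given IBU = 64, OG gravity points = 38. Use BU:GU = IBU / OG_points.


BU:GU = 64 / 38

1.6842


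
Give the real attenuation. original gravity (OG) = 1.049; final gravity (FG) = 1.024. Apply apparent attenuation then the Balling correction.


AA = (OG−FG)/(OG−1)·100;  RA = AA·0.8192
AA = (1.049 − 1.024)/(1.049 − 1)·100 = 51.0204
RA = 51.0204·0.8192

41.7959 %


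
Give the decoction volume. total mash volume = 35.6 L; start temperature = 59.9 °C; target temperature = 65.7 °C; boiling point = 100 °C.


V_dec = V_total·(T_target − T_start)/(T_boil − T_start)
V_dec = 35.6·(65.7 − 59.9)/(100 − 59.9)

5.1491 L


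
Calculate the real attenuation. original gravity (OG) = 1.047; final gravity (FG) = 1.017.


AA = (OG−FG)/(OG−1)·100;  RA = AA·0.8192
AA = (1.047 − 1.017)/(1.047 − 1)·100 = 63.8298
RA = 63.8298·0.8192

52.2894 %


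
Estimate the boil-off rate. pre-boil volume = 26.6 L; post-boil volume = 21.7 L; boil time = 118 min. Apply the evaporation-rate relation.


rate = (V_pre − V_post) / (t_min/60)
rate = (26.6 − 21.7) / (118/60)

2.4915 L/hr


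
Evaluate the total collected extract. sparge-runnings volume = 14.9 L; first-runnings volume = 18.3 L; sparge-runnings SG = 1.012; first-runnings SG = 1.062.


total = Σ (SG_i − 1)·1000·V_i
first = (1.062 − 1)·1000·18.3 = 1134.6000
sparge = (1.012 − 1)·1000·14.9 = 178.8000
total = 1134.6000 + 178.8000

1313.4000 gravity·L


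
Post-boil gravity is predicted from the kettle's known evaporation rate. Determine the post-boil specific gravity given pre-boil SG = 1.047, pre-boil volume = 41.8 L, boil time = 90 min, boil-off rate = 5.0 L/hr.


V_post = V_pre − rate·(t/60);  SG_post = 1 + (SG_pre−1)·V_pre/V_post
V_post = 41.8 − 5.0·(90/60) = 34.3000
SG_post = 1 + (1.047 − 1)·41.8/34.3000

1.0573


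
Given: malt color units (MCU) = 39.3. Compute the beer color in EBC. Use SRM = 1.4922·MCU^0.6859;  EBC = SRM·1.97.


SRM = 1.4922·39.3^0.6859 = 18.5106
EBC = 18.5106·1.97

36.4659 EBC


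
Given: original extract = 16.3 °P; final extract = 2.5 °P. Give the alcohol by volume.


SG = 259/(259 − P);  ABV = (OG − FG)·131.25
OG = 259/(259 − 16.3) = 1.0672
FG = 259/(259 − 2.5) = 1.0097
ABV = (1.0672 − 1.0097)·131.25

7.5357 % ABV


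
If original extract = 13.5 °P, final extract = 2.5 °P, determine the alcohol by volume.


SG = 259/(259 − P);  ABV = (OG − FG)·131.25
OG = 259/(259 − 13.5) = 1.0550
FG = 259/(259 − 2.5) = 1.0097
ABV = (1.0550 − 1.0097)·131.25

5.9382 % ABV


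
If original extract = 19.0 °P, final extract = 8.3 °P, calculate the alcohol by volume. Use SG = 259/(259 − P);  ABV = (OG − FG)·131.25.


OG = 259/(259 − 19.0) = 1.0792
FG = 259/(259 − 8.3) = 1.0331
ABV = (1.0792 − 1.0331)·131.25

6.0453 % ABV


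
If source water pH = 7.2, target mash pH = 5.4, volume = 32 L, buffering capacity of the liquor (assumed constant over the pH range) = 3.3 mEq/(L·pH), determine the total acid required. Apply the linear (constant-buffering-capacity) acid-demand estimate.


acid = buffering capacity · (pH_source − pH_target) · V
acid = 3.3 · (7.2 − 5.4) · 32

190.0800 mEq


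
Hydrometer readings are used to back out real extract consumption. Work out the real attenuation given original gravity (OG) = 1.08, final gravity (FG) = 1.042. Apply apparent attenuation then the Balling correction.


AA = (OG−FG)/(OG−1)·100;  RA = AA·0.8192
AA = (1.08 − 1.042)/(1.08 − 1)·100 = 47.5000
RA = 47.5000·0.8192

38.9120 %


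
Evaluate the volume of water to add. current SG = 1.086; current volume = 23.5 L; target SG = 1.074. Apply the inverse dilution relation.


V_water = V·((SG_curr − 1)/(SG_target − 1) − 1)
V_water = 23.5·((1.086 − 1)/(1.074 − 1) − 1)

3.8108 L


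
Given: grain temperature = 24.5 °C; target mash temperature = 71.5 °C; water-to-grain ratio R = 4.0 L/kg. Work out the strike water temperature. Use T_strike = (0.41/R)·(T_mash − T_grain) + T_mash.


T_strike = (0.41/4.0)·(71.5 − 24.5) + 71.5

76.3175 °C


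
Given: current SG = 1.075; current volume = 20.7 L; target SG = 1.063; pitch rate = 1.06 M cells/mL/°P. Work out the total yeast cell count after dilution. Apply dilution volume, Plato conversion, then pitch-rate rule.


V_w = V·((SG_c−1)/(SG_t−1)−1);  °P = 259 − 259/SG_t;  cells = rate·(V+V_w)·°P
V_w = 20.7·((1.075−1)/(1.063−1)−1) = 3.9429
V_final = 20.7 + 3.9429 = 24.6429
°P = 259 − 259/1.063 = 15.3500
cells = 1.06·24.6429·15.3500

400.9627 billion cells


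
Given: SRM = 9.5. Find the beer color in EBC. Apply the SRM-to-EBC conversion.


EBC = SRM · 1.97
EBC = 9.5 · 1.97

18.7150 EBC


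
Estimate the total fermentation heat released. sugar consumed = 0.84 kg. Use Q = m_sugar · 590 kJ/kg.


Q = 0.84 · 590

495.6000 kJ


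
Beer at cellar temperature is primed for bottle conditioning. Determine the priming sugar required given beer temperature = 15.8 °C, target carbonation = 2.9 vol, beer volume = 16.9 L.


residual = 14.695·(0.01821 + 0.09011·e^(−0.04·T));  sugar = (target − residual)·4.0·V
residual = 14.695·(0.01821 + 0.09011·e^(−0.04·15.8)) = 0.9714
sugar = (2.9 − 0.9714)·4.0·16.9

130.3715 g


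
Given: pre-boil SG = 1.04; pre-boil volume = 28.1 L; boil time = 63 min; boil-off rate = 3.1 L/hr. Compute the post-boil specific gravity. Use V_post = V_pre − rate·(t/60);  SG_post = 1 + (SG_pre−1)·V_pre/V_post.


V_post = 28.1 − 3.1·(63/60) = 24.8450
SG_post = 1 + (1.04 − 1)·28.1/24.8450

1.0452


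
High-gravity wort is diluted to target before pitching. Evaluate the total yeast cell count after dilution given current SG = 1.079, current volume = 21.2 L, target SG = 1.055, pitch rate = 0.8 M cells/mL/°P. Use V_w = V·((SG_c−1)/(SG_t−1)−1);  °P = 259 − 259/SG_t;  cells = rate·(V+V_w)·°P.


V_w = 21.2·((1.079−1)/(1.055−1)−1) = 9.2509
V_final = 21.2 + 9.2509 = 30.4509
°P = 259 − 259/1.055 = 13.5024
cells = 0.8·30.4509·13.5024

328.9275 billion cells


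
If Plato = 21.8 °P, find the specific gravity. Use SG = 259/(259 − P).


SG = 259/(259 − 21.8)

1.0919


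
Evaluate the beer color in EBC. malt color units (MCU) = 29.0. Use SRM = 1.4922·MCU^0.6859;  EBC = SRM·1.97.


SRM = 1.4922·29.0^0.6859 = 15.0275
EBC = 15.0275·1.97

29.6041 EBC


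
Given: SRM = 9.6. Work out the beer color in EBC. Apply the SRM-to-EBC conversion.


EBC = SRM · 1.97
EBC = 9.6 · 1.97

18.9120 EBC


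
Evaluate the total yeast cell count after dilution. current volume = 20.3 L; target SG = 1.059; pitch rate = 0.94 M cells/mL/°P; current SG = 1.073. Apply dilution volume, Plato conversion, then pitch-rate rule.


V_w = V·((SG_c−1)/(SG_t−1)−1);  °P = 259 − 259/SG_t;  cells = rate·(V+V_w)·°P
V_w = 20.3·((1.073−1)/(1.059−1)−1) = 4.8169
V_final = 20.3 + 4.8169 = 25.1169
°P = 259 − 259/1.059 = 14.4297
cells = 0.94·25.1169·14.4297

340.6831 billion cells


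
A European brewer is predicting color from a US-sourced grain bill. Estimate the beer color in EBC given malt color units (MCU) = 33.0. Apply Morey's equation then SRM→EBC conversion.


SRM = 1.4922·MCU^0.6859;  EBC = SRM·1.97
SRM = 1.4922·33.0^0.6859 = 16.4201
EBC = 16.4201·1.97

32.3476 EBC


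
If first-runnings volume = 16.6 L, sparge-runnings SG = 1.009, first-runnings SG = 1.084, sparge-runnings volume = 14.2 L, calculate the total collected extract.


total = Σ (SG_i − 1)·1000·V_i
first = (1.084 − 1)·1000·16.6 = 1394.4000
sparge = (1.009 − 1)·1000·14.2 = 127.8000
total = 1394.4000 + 127.8000

1522.2000 gravity·L


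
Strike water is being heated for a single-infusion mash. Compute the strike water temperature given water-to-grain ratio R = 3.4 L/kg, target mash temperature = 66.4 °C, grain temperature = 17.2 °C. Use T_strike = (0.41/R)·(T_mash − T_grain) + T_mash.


T_strike = (0.41/3.4)·(66.4 − 17.2) + 66.4

72.3329 °C


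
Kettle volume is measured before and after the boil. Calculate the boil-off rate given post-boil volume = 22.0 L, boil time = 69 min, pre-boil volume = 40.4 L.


rate = (V_pre − V_post) / (t_min/60)
rate = (40.4 − 22.0) / (69/60)

16.0000 L/hr


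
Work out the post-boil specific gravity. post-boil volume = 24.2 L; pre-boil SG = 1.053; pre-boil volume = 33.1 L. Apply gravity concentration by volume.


SG_post = 1 + (SG_pre − 1)·V_pre/V_post
pts_pre = (1.053 − 1)·1000 = 53.0000
pts_post = 53.0000·33.1/24.2 = 72.4917
SG_post = 1 + 72.4917/1000

1.0725


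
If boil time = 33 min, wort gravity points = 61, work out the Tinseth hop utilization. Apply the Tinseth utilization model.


U = 1.65·0.000125^(GP/1000) · (1 − e^(−0.04·t))/4.15
bigness = 1.65·0.000125^(61/1000) = 0.9537
boil_factor = (1 − e^(−0.04·33))/4.15 = 0.1766
U = 0.9537 · 0.1766

0.1684


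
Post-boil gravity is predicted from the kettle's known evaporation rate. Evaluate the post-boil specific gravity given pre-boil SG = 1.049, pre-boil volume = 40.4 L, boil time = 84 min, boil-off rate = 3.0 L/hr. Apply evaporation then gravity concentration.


V_post = V_pre − rate·(t/60);  SG_post = 1 + (SG_pre−1)·V_pre/V_post
V_post = 40.4 − 3.0·(84/60) = 36.2000
SG_post = 1 + (1.049 − 1)·40.4/36.2000

1.0547


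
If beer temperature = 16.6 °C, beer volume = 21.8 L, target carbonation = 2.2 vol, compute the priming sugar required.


residual = 14.695·(0.01821 + 0.09011·e^(−0.04·T));  sugar = (target − residual)·4.0·V
residual = 14.695·(0.01821 + 0.09011·e^(−0.04·16.6)) = 0.9493
sugar = (2.2 − 0.9493)·4.0·21.8

109.0644 g


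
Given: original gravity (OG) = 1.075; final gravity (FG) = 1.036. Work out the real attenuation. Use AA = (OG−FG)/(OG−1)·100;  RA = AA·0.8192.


AA = (1.075 − 1.036)/(1.075 − 1)·100 = 52.0000
RA = 52.0000·0.8192

42.5984 %


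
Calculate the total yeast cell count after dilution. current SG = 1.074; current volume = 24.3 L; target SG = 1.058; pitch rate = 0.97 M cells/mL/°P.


V_w = V·((SG_c−1)/(SG_t−1)−1);  °P = 259 − 259/SG_t;  cells = rate·(V+V_w)·°P
V_w = 24.3·((1.074−1)/(1.058−1)−1) = 6.7034
V_final = 24.3 + 6.7034 = 31.0034
°P = 259 − 259/1.058 = 14.1985
cells = 0.97·31.0034·14.1985

426.9960 billion cells


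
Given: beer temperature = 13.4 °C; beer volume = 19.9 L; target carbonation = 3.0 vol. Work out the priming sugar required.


residual = 14.695·(0.01821 + 0.09011·e^(−0.04·T));  sugar = (target − residual)·4.0·V
residual = 14.695·(0.01821 + 0.09011·e^(−0.04·13.4)) = 1.0423
sugar = (3.0 − 1.0423)·4.0·19.9

155.8294 g


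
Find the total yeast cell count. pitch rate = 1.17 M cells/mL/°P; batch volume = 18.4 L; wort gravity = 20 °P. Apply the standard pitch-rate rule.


cells (billions) = rate · V_L · °P
cells = 1.17 · 18.4 · 20

430.5600 billion cells


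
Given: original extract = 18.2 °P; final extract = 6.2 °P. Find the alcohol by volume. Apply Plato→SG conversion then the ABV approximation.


SG = 259/(259 − P);  ABV = (OG − FG)·131.25
OG = 259/(259 − 18.2) = 1.0756
FG = 259/(259 − 6.2) = 1.0245
ABV = (1.0756 − 1.0245)·131.25

6.7011 % ABV


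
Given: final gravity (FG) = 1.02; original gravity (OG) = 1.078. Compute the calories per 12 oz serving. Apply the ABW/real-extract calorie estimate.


ABW = (OG−FG)·131.25·0.79/FG;  °P = 259 − 259/SG (for OG→OE and FG→AE);  RE = 0.1808·OE + 0.8192·AE;  Cal = (6.9·ABW + 4·(RE−0.1))·FG·3.55
ABW = (1.078 − 1.02)·131.25·0.79/1.02 = 5.8960
OE = 259 − 259/1.078 = 18.7403 °P
AE = 259 − 259/1.02 = 5.0784 °P
RE = 0.1808·18.7403 + 0.8192·5.0784 = 7.5485 °P
Cal = (6.9·5.8960 + 4·(7.5485−0.1))·1.02·3.55

255.1938 kcal


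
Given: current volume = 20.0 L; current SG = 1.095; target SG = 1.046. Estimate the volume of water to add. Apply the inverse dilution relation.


V_water = V·((SG_curr − 1)/(SG_target − 1) − 1)
V_water = 20.0·((1.095 − 1)/(1.046 − 1) − 1)

21.3043 L


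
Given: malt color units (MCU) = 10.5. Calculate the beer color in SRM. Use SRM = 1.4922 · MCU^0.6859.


SRM = 1.4922 · 10.5^0.6859

7.4862 SRM


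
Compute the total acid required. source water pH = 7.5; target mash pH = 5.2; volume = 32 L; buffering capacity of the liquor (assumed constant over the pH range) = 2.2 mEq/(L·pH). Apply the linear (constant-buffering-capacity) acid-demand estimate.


acid = buffering capacity · (pH_source − pH_target) · V
acid = 2.2 · (7.5 − 5.2) · 32

161.9200 mEq


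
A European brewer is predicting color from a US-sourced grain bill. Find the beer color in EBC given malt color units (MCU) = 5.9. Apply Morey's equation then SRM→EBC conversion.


SRM = 1.4922·MCU^0.6859;  EBC = SRM·1.97
SRM = 1.4922·5.9^0.6859 = 5.0414
EBC = 5.0414·1.97

9.9316 EBC


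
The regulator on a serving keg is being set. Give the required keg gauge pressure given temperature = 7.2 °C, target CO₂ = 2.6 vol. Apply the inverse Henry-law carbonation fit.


psi = vols/(0.01821 + 0.09011·e^(−0.04·T)) − 14.695
psi = 2.6/(0.01821 + 0.09011·e^(−0.04·7.2)) − 14.695

15.6183 psi


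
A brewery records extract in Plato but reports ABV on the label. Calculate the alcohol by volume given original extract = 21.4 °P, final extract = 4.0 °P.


SG = 259/(259 − P);  ABV = (OG − FG)·131.25
OG = 259/(259 − 21.4) = 1.0901
FG = 259/(259 − 4.0) = 1.0157
ABV = (1.0901 − 1.0157)·131.25

9.7625 % ABV


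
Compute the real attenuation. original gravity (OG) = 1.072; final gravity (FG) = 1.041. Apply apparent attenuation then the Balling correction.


AA = (OG−FG)/(OG−1)·100;  RA = AA·0.8192
AA = (1.072 − 1.041)/(1.072 − 1)·100 = 43.0556
RA = 43.0556·0.8192

35.2711 %


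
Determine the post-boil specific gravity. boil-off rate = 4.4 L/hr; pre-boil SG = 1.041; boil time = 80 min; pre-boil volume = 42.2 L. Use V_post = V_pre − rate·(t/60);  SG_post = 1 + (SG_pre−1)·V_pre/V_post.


V_post = 42.2 − 4.4·(80/60) = 36.3333
SG_post = 1 + (1.041 − 1)·42.2/36.3333

1.0476


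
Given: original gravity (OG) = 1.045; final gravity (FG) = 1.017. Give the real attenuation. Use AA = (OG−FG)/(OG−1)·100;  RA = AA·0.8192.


AA = (1.045 − 1.017)/(1.045 − 1)·100 = 62.2222
RA = 62.2222·0.8192

50.9724 %


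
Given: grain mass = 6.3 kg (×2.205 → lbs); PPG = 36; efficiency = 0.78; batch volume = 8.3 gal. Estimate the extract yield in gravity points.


points = lbs × PPG × eff / vol
lbs = 6.3 × 2.205 = 13.8915
points = 13.8915 × 36 × 0.78 / 8.3

46.9968 points


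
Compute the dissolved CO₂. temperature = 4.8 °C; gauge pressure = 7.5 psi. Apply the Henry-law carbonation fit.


vols = (P + 14.695)·(0.01821 + 0.09011·e^(−0.04·T))
vols = (7.5 + 14.695)·(0.01821 + 0.09011·e^(−0.04·4.8))

2.0548 volumes


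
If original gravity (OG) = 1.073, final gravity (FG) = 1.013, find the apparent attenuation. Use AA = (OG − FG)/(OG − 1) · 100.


AA = (1.073 − 1.013)/(1.073 − 1) · 100

82.1918 %


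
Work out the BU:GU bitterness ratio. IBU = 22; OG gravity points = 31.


BU:GU = IBU / OG_points
BU:GU = 22 / 31

0.7097


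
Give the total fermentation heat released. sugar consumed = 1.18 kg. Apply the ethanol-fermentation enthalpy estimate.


Q = m_sugar · 590 kJ/kg
Q = 1.18 · 590

696.2000 kJ


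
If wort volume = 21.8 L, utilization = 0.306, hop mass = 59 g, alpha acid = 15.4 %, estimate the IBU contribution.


IBU = (α/100)·mass·U·1000 / V
IBU = (15.4/100)·59·0.306·1000 / 21.8

127.5374 IBU


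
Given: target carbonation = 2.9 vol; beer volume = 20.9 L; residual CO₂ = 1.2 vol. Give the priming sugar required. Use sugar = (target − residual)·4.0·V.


sugar = (2.9 − 1.2)·4.0·20.9

142.1200 g


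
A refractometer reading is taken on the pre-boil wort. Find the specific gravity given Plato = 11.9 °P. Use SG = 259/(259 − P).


SG = 259/(259 − 11.9)

1.0482


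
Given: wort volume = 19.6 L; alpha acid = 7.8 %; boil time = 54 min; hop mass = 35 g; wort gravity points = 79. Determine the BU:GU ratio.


U = 1.65·0.000125^(GP/1000)·(1−e^(−0.04t))/4.15;  IBU = (α/100)·m·U·1000/V;  BU:GU = IBU/GP
U = 1.65·0.000125^(79/1000)·(1−e^(−0.04·54))/4.15 = 0.1729
IBU = (7.8/100)·35·0.1729·1000/19.6 = 24.0870
BU:GU = 24.0870/79

0.3049


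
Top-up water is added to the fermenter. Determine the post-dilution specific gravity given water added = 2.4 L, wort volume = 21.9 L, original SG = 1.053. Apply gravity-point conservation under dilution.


SG_new = 1 + (SG_old − 1)·V_old/(V_old + V_water)
pts = (1.053 − 1)·1000·21.9/(21.9 + 2.4) = 47.7654
SG_new = 1 + 47.7654/1000

1.0478


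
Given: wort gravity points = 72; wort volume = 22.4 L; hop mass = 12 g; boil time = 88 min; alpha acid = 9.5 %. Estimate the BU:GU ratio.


U = 1.65·0.000125^(GP/1000)·(1−e^(−0.04t))/4.15;  IBU = (α/100)·m·U·1000/V;  BU:GU = IBU/GP
U = 1.65·0.000125^(72/1000)·(1−e^(−0.04·88))/4.15 = 0.2020
IBU = (9.5/100)·12·0.2020·1000/22.4 = 10.2807
BU:GU = 10.2807/72

0.1428


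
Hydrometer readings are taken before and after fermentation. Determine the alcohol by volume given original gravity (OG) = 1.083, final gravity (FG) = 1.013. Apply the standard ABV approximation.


ABV = (OG − FG) · 131.25
ABV = (1.083 − 1.013) · 131.25

9.1875 % ABV


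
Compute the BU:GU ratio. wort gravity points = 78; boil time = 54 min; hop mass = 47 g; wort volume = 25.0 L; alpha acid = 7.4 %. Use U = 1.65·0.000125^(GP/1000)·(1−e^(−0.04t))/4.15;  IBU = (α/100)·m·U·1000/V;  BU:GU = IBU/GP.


U = 1.65·0.000125^(78/1000)·(1−e^(−0.04·54))/4.15 = 0.1745
IBU = (7.4/100)·47·0.1745·1000/25.0 = 24.2755
BU:GU = 24.2755/78

0.3112


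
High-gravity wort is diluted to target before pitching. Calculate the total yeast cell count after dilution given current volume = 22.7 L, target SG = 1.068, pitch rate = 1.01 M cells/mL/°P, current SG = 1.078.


V_w = V·((SG_c−1)/(SG_t−1)−1);  °P = 259 − 259/SG_t;  cells = rate·(V+V_w)·°P
V_w = 22.7·((1.078−1)/(1.068−1)−1) = 3.3382
V_final = 22.7 + 3.3382 = 26.0382
°P = 259 − 259/1.068 = 16.4906
cells = 1.01·26.0382·16.4906

433.6809 billion cells


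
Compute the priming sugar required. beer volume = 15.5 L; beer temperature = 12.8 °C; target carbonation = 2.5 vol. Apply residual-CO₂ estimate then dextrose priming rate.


residual = 14.695·(0.01821 + 0.09011·e^(−0.04·T));  sugar = (target − residual)·4.0·V
residual = 14.695·(0.01821 + 0.09011·e^(−0.04·12.8)) = 1.0612
sugar = (2.5 − 1.0612)·4.0·15.5

89.2079 g


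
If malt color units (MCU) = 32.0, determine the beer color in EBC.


SRM = 1.4922·MCU^0.6859;  EBC = SRM·1.97
SRM = 1.4922·32.0^0.6859 = 16.0772
EBC = 16.0772·1.97

31.6720 EBC


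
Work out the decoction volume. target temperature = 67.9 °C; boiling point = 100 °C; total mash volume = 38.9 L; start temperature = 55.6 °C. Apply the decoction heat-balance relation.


V_dec = V_total·(T_target − T_start)/(T_boil − T_start)
V_dec = 38.9·(67.9 − 55.6)/(100 − 55.6)

10.7764 L


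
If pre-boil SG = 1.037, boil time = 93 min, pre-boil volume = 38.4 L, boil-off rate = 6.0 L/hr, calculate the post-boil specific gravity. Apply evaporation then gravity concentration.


V_post = V_pre − rate·(t/60);  SG_post = 1 + (SG_pre−1)·V_pre/V_post
V_post = 38.4 − 6.0·(93/60) = 29.1000
SG_post = 1 + (1.037 − 1)·38.4/29.1000

1.0488


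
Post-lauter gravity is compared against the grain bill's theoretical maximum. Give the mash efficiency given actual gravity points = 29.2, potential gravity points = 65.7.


efficiency = actual / potential × 100
efficiency = 29.2 / 65.7 × 100

44.4444 %


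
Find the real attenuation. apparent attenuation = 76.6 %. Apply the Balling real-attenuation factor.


RA = AA · 0.8192
RA = 76.6 · 0.8192

62.7507 %


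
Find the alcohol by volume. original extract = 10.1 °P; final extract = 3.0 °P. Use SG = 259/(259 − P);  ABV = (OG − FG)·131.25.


OG = 259/(259 − 10.1) = 1.0406
FG = 259/(259 − 3.0) = 1.0117
ABV = (1.0406 − 1.0117)·131.25

3.7878 % ABV


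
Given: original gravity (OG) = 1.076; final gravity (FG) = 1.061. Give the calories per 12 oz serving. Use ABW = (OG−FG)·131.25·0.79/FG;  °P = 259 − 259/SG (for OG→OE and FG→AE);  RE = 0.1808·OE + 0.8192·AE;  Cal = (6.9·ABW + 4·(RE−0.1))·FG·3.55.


ABW = (1.076 − 1.061)·131.25·0.79/1.061 = 1.4659
OE = 259 − 259/1.076 = 18.2937 °P
AE = 259 − 259/1.061 = 14.8907 °P
RE = 0.1808·18.2937 + 0.8192·14.8907 = 15.5059 °P
Cal = (6.9·1.4659 + 4·(15.5059−0.1))·1.061·3.55

270.2063 kcal


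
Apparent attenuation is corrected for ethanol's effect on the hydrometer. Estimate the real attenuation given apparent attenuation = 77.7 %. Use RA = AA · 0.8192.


RA = 77.7 · 0.8192

63.6518 %


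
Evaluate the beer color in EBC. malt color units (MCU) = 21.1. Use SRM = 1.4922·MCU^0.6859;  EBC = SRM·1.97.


SRM = 1.4922·21.1^0.6859 = 12.0824
EBC = 12.0824·1.97

23.8023 EBC


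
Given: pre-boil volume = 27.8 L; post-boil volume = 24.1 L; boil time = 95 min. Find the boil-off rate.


rate = (V_pre − V_post) / (t_min/60)
rate = (27.8 − 24.1) / (95/60)

2.3368 L/hr


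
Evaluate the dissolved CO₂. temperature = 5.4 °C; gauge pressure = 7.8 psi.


vols = (P + 14.695)·(0.01821 + 0.09011·e^(−0.04·T))
vols = (7.8 + 14.695)·(0.01821 + 0.09011·e^(−0.04·5.4))

2.0429 volumes


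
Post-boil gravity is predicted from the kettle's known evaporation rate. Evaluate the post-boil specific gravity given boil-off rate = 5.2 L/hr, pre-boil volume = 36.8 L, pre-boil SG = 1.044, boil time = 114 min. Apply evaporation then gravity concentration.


V_post = V_pre − rate·(t/60);  SG_post = 1 + (SG_pre−1)·V_pre/V_post
V_post = 36.8 − 5.2·(114/60) = 26.9200
SG_post = 1 + (1.044 − 1)·36.8/26.9200

1.0601


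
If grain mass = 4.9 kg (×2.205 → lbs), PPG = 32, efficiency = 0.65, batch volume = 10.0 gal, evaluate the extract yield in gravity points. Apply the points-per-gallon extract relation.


points = lbs × PPG × eff / vol
lbs = 4.9 × 2.205 = 10.8045
points = 10.8045 × 32 × 0.65 / 10.0

22.4734 points


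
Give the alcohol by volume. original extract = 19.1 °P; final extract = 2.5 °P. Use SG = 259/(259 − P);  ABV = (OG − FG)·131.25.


OG = 259/(259 − 19.1) = 1.0796
FG = 259/(259 − 2.5) = 1.0097
ABV = (1.0796 − 1.0097)·131.25

9.1704 % ABV


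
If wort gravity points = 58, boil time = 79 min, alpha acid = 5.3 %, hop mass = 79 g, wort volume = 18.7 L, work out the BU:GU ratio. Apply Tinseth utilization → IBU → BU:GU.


U = 1.65·0.000125^(GP/1000)·(1−e^(−0.04t))/4.15;  IBU = (α/100)·m·U·1000/V;  BU:GU = IBU/GP
U = 1.65·0.000125^(58/1000)·(1−e^(−0.04·79))/4.15 = 0.2261
IBU = (5.3/100)·79·0.2261·1000/18.7 = 50.6163
BU:GU = 50.6163/58

0.8727


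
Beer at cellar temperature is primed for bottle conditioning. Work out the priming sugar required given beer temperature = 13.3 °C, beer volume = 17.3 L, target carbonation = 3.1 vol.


residual = 14.695·(0.01821 + 0.09011·e^(−0.04·T));  sugar = (target − residual)·4.0·V
residual = 14.695·(0.01821 + 0.09011·e^(−0.04·13.3)) = 1.0454
sugar = (3.1 − 1.0454)·4.0·17.3

142.1749 g


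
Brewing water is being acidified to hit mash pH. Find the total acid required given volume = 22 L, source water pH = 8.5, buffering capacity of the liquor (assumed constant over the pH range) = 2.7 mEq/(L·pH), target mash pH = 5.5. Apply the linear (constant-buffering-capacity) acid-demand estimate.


acid = buffering capacity · (pH_source − pH_target) · V
acid = 2.7 · (8.5 − 5.5) · 22

178.2000 mEq


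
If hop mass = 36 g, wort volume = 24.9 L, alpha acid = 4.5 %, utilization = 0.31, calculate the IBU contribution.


IBU = (α/100)·mass·U·1000 / V
IBU = (4.5/100)·36·0.31·1000 / 24.9

20.1687 IBU


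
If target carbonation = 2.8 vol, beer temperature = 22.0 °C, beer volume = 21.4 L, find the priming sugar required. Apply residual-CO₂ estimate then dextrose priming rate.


residual = 14.695·(0.01821 + 0.09011·e^(−0.04·T));  sugar = (target − residual)·4.0·V
residual = 14.695·(0.01821 + 0.09011·e^(−0.04·22.0)) = 0.8168
sugar = (2.8 − 0.8168)·4.0·21.4

169.7587 g


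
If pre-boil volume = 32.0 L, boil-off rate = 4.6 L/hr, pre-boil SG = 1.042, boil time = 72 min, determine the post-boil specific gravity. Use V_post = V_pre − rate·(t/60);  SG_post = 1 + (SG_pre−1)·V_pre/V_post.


V_post = 32.0 − 4.6·(72/60) = 26.4800
SG_post = 1 + (1.042 − 1)·32.0/26.4800

1.0508


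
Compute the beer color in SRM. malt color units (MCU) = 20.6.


SRM = 1.4922 · MCU^0.6859
SRM = 1.4922 · 20.6^0.6859

11.8853 SRM


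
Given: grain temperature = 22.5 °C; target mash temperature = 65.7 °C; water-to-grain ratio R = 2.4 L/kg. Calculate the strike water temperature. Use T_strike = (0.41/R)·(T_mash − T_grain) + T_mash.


T_strike = (0.41/2.4)·(65.7 − 22.5) + 65.7

73.0800 °C


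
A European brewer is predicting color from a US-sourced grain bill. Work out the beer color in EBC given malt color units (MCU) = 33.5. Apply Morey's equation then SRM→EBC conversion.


SRM = 1.4922·MCU^0.6859;  EBC = SRM·1.97
SRM = 1.4922·33.5^0.6859 = 16.5903
EBC = 16.5903·1.97

32.6830 EBC


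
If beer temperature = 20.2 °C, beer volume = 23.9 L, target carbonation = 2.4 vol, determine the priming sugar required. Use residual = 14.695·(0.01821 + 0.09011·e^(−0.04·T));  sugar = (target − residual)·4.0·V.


residual = 14.695·(0.01821 + 0.09011·e^(−0.04·20.2)) = 0.8578
sugar = (2.4 − 0.8578)·4.0·23.9

147.4304 g


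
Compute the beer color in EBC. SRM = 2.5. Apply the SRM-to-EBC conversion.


EBC = SRM · 1.97
EBC = 2.5 · 1.97

4.9250 EBC


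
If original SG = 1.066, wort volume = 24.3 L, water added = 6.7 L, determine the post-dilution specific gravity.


SG_new = 1 + (SG_old − 1)·V_old/(V_old + V_water)
pts = (1.066 − 1)·1000·24.3/(24.3 + 6.7) = 51.7355
SG_new = 1 + 51.7355/1000

1.0517


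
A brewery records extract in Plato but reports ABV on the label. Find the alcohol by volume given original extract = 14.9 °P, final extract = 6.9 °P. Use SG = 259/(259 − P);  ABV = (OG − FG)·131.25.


OG = 259/(259 − 14.9) = 1.0610
FG = 259/(259 − 6.9) = 1.0274
ABV = (1.0610 − 1.0274)·131.25

4.4192 % ABV


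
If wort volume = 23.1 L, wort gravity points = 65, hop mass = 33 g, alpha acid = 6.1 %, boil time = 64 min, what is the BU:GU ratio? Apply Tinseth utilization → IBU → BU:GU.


U = 1.65·0.000125^(GP/1000)·(1−e^(−0.04t))/4.15;  IBU = (α/100)·m·U·1000/V;  BU:GU = IBU/GP
U = 1.65·0.000125^(65/1000)·(1−e^(−0.04·64))/4.15 = 0.2045
IBU = (6.1/100)·33·0.2045·1000/23.1 = 17.8248
BU:GU = 17.8248/65

0.2742


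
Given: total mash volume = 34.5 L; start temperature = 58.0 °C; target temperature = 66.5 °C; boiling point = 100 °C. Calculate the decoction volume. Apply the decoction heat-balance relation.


V_dec = V_total·(T_target − T_start)/(T_boil − T_start)
V_dec = 34.5·(66.5 − 58.0)/(100 − 58.0)

6.9821 L


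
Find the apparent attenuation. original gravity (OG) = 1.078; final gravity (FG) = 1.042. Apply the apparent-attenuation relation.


AA = (OG − FG)/(OG − 1) · 100
AA = (1.078 − 1.042)/(1.078 − 1) · 100

46.1538 %


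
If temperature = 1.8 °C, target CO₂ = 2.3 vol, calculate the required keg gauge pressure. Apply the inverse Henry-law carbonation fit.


psi = vols/(0.01821 + 0.09011·e^(−0.04·T)) − 14.695
psi = 2.3/(0.01821 + 0.09011·e^(−0.04·1.8)) − 14.695

7.8407 psi


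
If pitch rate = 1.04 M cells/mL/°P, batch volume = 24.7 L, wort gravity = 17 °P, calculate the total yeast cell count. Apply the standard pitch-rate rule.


cells (billions) = rate · V_L · °P
cells = 1.04 · 24.7 · 17

436.6960 billion cells


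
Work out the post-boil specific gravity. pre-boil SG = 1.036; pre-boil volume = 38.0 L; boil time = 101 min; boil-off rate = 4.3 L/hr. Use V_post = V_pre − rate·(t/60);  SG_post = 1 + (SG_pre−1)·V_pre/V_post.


V_post = 38.0 − 4.3·(101/60) = 30.7617
SG_post = 1 + (1.036 − 1)·38.0/30.7617

1.0445


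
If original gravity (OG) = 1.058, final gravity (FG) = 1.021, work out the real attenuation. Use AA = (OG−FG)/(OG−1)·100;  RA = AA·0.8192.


AA = (1.058 − 1.021)/(1.058 − 1)·100 = 63.7931
RA = 63.7931·0.8192

52.2593 %


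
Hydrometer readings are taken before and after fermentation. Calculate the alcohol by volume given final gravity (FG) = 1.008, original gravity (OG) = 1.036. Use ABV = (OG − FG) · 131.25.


ABV = (1.036 − 1.008) · 131.25

3.6750 % ABV


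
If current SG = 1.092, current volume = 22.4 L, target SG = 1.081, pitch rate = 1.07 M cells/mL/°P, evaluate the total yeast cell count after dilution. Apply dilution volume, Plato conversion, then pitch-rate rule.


V_w = V·((SG_c−1)/(SG_t−1)−1);  °P = 259 − 259/SG_t;  cells = rate·(V+V_w)·°P
V_w = 22.4·((1.092−1)/(1.081−1)−1) = 3.0420
V_final = 22.4 + 3.0420 = 25.4420
°P = 259 − 259/1.081 = 19.4070
cells = 1.07·25.4420·19.4070

528.3159 billion cells


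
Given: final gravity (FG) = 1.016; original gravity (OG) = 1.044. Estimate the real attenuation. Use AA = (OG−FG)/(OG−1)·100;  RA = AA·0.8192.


AA = (1.044 − 1.016)/(1.044 − 1)·100 = 63.6364
RA = 63.6364·0.8192

52.1309 %


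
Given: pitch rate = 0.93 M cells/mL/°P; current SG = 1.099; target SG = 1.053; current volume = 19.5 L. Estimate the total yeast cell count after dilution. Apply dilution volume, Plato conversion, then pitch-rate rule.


V_w = V·((SG_c−1)/(SG_t−1)−1);  °P = 259 − 259/SG_t;  cells = rate·(V+V_w)·°P
V_w = 19.5·((1.099−1)/(1.053−1)−1) = 16.9245
V_final = 19.5 + 16.9245 = 36.4245
°P = 259 − 259/1.053 = 13.0361
cells = 0.93·36.4245·13.0361

441.5950 billion cells


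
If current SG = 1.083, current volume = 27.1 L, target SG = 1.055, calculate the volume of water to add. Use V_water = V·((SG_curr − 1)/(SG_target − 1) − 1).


V_water = 27.1·((1.083 − 1)/(1.055 − 1) − 1)

13.7964 L


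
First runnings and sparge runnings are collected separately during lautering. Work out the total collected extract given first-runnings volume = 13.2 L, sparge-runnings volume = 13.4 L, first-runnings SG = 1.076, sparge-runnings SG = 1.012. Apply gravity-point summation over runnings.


total = Σ (SG_i − 1)·1000·V_i
first = (1.076 − 1)·1000·13.2 = 1003.2000
sparge = (1.012 − 1)·1000·13.4 = 160.8000
total = 1003.2000 + 160.8000

1164.0000 gravity·L


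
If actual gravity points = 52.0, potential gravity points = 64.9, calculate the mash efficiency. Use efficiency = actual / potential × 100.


efficiency = 52.0 / 64.9 × 100

80.1233 %


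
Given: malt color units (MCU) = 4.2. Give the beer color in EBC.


SRM = 1.4922·MCU^0.6859;  EBC = SRM·1.97
SRM = 1.4922·4.2^0.6859 = 3.9931
EBC = 3.9931·1.97

7.8665 EBC


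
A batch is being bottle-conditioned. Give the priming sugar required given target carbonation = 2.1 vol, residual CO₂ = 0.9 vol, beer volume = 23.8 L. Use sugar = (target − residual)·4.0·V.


sugar = (2.1 − 0.9)·4.0·23.8

114.2400 g


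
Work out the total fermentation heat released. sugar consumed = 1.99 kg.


Q = m_sugar · 590 kJ/kg
Q = 1.99 · 590

1174.1000 kJ


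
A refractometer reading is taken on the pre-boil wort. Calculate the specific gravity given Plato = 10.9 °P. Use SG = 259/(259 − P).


SG = 259/(259 − 10.9)

1.0439


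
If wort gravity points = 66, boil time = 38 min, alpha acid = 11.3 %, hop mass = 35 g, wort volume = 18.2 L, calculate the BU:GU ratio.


U = 1.65·0.000125^(GP/1000)·(1−e^(−0.04t))/4.15;  IBU = (α/100)·m·U·1000/V;  BU:GU = IBU/GP
U = 1.65·0.000125^(66/1000)·(1−e^(−0.04·38))/4.15 = 0.1716
IBU = (11.3/100)·35·0.1716·1000/18.2 = 37.3008
BU:GU = 37.3008/66

0.5652


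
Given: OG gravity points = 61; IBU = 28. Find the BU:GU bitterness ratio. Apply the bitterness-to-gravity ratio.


BU:GU = IBU / OG_points
BU:GU = 28 / 61

0.4590
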